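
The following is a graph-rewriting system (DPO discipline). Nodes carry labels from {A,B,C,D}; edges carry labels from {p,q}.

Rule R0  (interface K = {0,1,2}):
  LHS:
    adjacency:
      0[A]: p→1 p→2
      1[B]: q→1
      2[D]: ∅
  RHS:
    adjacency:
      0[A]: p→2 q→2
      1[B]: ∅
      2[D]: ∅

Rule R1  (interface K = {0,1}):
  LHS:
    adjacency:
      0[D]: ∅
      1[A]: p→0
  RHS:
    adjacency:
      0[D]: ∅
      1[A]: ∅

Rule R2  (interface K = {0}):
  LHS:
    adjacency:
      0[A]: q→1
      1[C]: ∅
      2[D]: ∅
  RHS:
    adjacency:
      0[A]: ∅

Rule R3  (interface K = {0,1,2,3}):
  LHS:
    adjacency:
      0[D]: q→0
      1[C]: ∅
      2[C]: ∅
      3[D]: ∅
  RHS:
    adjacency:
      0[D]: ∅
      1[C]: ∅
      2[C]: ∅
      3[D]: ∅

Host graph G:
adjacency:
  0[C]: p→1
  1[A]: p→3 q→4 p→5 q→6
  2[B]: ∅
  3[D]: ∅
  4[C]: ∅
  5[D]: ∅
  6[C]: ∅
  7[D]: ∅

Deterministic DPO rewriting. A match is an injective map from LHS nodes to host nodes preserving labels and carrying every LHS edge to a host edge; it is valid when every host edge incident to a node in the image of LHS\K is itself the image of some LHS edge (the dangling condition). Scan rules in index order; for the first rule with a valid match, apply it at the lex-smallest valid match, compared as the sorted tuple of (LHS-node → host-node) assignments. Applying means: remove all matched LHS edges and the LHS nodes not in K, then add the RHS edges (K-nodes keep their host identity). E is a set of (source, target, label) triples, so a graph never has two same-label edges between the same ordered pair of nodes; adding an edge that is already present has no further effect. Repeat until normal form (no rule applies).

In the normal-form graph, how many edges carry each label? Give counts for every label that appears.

[0] host  ⇒  8 nodes, 5 edges  {0-p->1 1-p->3 1-q->4 1-p->5 1-q->6}
[1] R1 @ {0↦3, 1↦1}  ⇒  8 nodes, 4 edges  {0-p->1 1-q->4 1-p->5 1-q->6}
[2] R1 @ {0↦5, 1↦1}  ⇒  8 nodes, 3 edges  {0-p->1 1-q->4 1-q->6}
[3] R2 @ {0↦1, 1↦4, 2↦3}  ⇒  6 nodes, 2 edges  {0-p->1 1-q->6}
[4] R2 @ {0↦1, 1↦6, 2↦5}  ⇒  4 nodes, 1 edges  {0-p->1}
final graph: no rule applies after step 4
NF edges: [(0, 1, 'p')]

Answer: p:1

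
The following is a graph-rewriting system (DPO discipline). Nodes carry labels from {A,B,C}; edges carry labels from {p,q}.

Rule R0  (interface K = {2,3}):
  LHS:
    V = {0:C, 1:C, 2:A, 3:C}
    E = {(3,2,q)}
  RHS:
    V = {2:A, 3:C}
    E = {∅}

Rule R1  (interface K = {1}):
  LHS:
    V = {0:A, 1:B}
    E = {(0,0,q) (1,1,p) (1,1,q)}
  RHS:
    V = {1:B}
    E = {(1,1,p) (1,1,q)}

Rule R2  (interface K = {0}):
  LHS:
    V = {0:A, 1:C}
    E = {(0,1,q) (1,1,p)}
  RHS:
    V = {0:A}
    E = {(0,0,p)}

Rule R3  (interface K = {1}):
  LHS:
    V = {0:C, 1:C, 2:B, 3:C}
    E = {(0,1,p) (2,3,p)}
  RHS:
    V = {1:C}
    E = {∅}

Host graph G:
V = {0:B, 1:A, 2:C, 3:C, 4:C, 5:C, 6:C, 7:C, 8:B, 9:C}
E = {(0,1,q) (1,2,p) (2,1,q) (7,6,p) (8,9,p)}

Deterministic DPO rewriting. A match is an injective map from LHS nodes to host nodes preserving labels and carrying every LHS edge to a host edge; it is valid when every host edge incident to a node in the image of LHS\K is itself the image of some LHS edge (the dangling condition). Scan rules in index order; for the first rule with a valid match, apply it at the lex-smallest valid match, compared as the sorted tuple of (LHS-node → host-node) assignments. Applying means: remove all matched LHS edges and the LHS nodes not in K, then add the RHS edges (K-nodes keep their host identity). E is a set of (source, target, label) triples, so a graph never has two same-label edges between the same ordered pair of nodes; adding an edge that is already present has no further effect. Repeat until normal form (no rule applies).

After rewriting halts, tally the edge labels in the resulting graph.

[0] host  ⇒  10 nodes, 5 edges  {0-q->1 1-p->2 2-q->1 7-p->6 8-p->9}
[1] R0 @ {0↦3, 1↦4, 2↦1, 3↦2}  ⇒  8 nodes, 4 edges  {0-q->1 1-p->2 7-p->6 8-p->9}
[2] R3 @ {0↦7, 1↦6, 2↦8, 3↦9}  ⇒  5 nodes, 2 edges  {0-q->1 1-p->2}
normal form: no rule applies after step 2
NF edges: [(0, 1, 'q'), (1, 2, 'p')]

Answer: p:1 q:1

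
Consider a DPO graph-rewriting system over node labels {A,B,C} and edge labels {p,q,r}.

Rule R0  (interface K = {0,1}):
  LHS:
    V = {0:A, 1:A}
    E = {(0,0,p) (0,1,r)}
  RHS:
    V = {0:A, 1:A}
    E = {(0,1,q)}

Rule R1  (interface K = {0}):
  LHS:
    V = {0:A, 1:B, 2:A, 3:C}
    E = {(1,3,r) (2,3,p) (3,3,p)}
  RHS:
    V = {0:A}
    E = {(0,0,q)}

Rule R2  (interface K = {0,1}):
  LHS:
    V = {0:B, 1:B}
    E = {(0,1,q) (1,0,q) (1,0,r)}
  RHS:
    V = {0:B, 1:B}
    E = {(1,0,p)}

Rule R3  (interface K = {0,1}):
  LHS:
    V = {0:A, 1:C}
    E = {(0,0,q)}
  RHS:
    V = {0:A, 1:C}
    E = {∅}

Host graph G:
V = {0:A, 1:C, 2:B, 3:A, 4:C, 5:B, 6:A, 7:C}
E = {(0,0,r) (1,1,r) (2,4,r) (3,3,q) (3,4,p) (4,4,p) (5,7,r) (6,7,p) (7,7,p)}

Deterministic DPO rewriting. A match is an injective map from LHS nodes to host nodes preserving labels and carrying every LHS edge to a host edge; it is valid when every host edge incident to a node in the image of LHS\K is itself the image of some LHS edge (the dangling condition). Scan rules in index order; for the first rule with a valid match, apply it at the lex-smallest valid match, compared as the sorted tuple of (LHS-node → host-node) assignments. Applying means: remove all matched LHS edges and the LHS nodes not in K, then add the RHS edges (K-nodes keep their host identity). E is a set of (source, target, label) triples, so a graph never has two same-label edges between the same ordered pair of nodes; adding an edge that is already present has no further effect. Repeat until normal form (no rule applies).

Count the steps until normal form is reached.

[0] host  ⇒  8 nodes, 9 edges  {0-r->0 1-r->1 2-r->4 3-q->3 3-p->4 4-p->4 5-r->7 6-p->7 7-p->7}
[1] R1 @ {0↦0, 1↦5, 2↦6, 3↦7}  ⇒  5 nodes, 7 edges  {0-q->0 0-r->0 1-r->1 2-r->4 3-q->3 3-p->4 4-p->4}
[2] R3 @ {0↦0, 1↦1}  ⇒  5 nodes, 6 edges  {0-r->0 1-r->1 2-r->4 3-q->3 3-p->4 4-p->4}
[3] R3 @ {0↦3, 1↦1}  ⇒  5 nodes, 5 edges  {0-r->0 1-r->1 2-r->4 3-p->4 4-p->4}
[4] R1 @ {0↦0, 1↦2, 2↦3, 3↦4}  ⇒  2 nodes, 3 edges  {0-q->0 0-r->0 1-r->1}
[5] R3 @ {0↦0, 1↦1}  ⇒  2 nodes, 2 edges  {0-r->0 1-r->1}
halt: no rule applies after step 5

Answer: 5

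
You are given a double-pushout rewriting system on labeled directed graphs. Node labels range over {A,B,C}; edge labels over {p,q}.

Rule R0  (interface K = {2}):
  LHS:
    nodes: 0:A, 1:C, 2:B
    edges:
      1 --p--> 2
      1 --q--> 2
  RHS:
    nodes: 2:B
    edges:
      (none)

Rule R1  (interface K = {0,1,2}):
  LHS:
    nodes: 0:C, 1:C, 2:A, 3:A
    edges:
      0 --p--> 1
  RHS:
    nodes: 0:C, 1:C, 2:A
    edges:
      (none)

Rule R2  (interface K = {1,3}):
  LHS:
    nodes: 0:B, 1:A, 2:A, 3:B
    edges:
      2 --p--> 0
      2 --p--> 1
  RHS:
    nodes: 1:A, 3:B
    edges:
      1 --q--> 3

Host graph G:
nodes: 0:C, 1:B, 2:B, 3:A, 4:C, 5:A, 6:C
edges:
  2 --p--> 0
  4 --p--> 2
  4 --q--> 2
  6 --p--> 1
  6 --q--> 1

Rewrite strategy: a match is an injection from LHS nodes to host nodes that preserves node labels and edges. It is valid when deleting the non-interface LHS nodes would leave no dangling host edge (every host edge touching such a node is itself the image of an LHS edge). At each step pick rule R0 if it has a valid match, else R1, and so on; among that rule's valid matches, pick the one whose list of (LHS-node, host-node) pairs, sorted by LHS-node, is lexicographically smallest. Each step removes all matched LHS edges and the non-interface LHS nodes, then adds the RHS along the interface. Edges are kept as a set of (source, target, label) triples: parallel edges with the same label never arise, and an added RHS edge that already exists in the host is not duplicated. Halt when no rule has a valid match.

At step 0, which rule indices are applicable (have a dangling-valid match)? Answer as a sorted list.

Answer: [R0]

Derivation:
R0: 4 valid matches — {0↦3, 1↦4, 2↦2}, {0↦3, 1↦6, 2↦1}, {0↦5, 1↦4, 2↦2} (+1 more)
R1: no valid match — LHS pattern not found
R2: no valid match — LHS pattern not found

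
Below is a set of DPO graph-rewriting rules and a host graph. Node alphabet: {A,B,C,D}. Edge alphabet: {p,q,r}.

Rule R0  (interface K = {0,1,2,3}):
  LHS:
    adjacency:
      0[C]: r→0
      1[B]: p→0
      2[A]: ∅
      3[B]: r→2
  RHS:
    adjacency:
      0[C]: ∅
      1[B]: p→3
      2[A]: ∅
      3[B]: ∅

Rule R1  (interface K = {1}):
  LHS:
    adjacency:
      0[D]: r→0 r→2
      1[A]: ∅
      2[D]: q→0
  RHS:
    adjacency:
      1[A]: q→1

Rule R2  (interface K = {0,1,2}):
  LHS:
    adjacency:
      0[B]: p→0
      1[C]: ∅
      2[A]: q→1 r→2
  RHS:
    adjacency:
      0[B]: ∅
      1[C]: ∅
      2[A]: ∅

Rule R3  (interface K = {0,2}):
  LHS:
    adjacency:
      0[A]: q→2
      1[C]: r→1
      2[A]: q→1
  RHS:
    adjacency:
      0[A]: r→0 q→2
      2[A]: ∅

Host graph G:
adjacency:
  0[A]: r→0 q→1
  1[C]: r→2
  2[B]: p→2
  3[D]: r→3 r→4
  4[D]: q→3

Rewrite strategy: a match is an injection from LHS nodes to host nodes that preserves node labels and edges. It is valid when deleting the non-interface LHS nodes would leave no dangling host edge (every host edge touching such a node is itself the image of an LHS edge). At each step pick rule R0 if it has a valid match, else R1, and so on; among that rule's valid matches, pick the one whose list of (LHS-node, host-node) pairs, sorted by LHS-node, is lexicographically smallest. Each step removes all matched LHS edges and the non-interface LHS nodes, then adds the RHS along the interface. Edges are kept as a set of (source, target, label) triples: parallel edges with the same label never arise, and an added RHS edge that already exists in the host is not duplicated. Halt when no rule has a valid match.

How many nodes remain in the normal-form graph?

[0] host  ⇒  5 nodes, 7 edges  {0-r->0 0-q->1 1-r->2 2-p->2 3-r->3 3-r->4 4-q->3}
[1] R1 @ {0↦3, 1↦0, 2↦4}  ⇒  3 nodes, 5 edges  {0-q->0 0-r->0 0-q->1 1-r->2 2-p->2}
[2] R2 @ {0↦2, 1↦1, 2↦0}  ⇒  3 nodes, 2 edges  {0-q->0 1-r->2}
normal form: no rule applies after step 2
NF nodes: {0:A, 1:C, 2:B}

Answer: 3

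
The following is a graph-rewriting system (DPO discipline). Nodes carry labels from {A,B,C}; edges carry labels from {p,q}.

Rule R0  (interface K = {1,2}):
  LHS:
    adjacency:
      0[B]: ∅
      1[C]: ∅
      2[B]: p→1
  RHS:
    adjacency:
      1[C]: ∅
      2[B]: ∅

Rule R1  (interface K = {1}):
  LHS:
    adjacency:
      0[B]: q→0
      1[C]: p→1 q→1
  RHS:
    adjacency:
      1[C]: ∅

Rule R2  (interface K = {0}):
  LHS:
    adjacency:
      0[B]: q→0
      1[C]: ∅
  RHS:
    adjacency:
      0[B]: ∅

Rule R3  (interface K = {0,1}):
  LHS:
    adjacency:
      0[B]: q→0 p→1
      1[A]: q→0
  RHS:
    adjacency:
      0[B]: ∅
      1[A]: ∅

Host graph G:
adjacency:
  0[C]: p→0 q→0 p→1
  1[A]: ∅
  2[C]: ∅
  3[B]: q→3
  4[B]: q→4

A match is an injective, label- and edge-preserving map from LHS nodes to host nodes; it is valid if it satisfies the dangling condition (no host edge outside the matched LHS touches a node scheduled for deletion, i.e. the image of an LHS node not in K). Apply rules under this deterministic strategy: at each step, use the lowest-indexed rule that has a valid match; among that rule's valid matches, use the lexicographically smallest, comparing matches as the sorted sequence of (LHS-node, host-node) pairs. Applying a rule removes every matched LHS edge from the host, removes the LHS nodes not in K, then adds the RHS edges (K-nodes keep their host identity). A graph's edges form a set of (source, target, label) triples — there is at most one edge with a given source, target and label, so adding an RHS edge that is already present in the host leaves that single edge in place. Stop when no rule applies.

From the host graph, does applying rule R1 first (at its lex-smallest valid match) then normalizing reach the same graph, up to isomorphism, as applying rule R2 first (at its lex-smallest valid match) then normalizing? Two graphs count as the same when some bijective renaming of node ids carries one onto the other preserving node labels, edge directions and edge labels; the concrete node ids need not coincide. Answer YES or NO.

branch R1-first: apply at {0↦3, 1↦0} → |E|=2, then 1 more step(s) → NF |V|=3 |E|=1 V={0:C, 1:A, 4:B} E=0-p->1
branch R2-first: apply at {0↦3, 1↦2} → |E|=4, then 1 more step(s) → NF |V|=3 |E|=1 V={0:C, 1:A, 3:B} E=0-p->1
graphs isomorphic (equal up to label-preserving node renaming)

Answer: YES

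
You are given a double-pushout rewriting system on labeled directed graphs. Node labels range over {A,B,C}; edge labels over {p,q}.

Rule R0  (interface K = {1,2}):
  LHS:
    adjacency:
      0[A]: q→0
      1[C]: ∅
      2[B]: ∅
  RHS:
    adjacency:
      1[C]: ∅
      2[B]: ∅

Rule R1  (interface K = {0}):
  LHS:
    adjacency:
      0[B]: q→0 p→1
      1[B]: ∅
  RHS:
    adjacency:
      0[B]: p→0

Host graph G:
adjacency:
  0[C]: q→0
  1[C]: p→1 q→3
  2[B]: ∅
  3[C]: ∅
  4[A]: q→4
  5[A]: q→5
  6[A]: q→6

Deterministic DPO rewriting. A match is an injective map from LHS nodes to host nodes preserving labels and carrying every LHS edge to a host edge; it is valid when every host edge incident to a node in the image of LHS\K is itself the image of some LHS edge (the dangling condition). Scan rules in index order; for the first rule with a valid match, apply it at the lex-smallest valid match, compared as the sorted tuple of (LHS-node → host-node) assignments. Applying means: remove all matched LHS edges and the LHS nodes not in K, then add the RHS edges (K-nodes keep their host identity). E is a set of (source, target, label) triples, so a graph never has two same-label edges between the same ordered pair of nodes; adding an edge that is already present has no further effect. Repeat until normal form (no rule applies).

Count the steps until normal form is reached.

start.  V:7 E:6  edges: 0-q->0 1-p->1 1-q->3 4-q->4 5-q->5 6-q->6
1. fire R0 via {0↦4, 1↦0, 2↦2}  →  V:6 E:5  edges: 0-q->0 1-p->1 1-q->3 5-q->5 6-q->6
2. fire R0 via {0↦5, 1↦0, 2↦2}  →  V:5 E:4  edges: 0-q->0 1-p->1 1-q->3 6-q->6
3. fire R0 via {0↦6, 1↦0, 2↦2}  →  V:4 E:3  edges: 0-q->0 1-p->1 1-q->3
final graph: no rule applies after step 3

Answer: 3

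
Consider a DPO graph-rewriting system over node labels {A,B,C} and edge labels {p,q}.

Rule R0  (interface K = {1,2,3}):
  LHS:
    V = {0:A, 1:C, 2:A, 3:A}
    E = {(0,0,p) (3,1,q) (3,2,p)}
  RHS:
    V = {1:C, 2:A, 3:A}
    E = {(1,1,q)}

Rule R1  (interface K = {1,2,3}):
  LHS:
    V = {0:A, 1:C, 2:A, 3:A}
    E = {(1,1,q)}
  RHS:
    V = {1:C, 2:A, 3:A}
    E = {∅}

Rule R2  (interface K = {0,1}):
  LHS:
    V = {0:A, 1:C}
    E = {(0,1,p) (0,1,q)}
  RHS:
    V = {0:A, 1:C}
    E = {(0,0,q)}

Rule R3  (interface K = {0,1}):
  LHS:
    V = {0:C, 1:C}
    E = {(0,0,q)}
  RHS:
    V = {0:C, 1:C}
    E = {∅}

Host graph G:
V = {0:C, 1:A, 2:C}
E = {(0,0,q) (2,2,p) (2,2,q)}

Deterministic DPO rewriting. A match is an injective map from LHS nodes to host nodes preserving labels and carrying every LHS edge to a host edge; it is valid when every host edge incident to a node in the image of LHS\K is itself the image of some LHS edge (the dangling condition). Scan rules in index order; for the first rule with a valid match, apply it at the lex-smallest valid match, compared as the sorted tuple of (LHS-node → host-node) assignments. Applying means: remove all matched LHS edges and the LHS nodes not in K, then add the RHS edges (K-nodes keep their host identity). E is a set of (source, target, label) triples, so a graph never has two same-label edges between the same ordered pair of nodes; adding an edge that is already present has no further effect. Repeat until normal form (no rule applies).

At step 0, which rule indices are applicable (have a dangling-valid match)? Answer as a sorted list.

R0: no valid match — LHS pattern not found
R1: no valid match — LHS pattern not found
R2: no valid match — LHS pattern not found
R3: 2 valid matches — {0↦0, 1↦2}, {0↦2, 1↦0}

Answer: [R3]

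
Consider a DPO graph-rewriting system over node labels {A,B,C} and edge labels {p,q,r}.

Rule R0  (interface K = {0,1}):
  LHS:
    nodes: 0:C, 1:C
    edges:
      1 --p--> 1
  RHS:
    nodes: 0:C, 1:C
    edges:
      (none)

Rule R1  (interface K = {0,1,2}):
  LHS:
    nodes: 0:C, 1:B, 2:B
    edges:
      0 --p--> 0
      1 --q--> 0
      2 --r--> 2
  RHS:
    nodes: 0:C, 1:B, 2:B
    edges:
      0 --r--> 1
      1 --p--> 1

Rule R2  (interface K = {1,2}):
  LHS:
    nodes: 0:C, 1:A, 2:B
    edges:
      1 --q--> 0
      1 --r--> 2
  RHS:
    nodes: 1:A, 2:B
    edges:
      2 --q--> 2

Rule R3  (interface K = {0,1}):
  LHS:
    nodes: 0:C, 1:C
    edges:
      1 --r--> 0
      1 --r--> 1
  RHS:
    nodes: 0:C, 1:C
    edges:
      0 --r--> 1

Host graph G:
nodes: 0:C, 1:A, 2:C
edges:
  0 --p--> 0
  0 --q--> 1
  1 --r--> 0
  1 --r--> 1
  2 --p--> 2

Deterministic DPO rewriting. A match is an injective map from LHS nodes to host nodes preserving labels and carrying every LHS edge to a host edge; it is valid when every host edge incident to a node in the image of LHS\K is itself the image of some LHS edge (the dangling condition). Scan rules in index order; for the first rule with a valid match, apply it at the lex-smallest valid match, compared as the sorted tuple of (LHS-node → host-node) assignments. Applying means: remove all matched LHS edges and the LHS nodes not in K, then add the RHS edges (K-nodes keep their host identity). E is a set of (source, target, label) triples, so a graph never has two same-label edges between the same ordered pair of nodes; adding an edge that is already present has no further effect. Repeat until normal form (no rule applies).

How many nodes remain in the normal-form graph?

start.  V:3 E:5  edges: 0-p->0 0-q->1 1-r->0 1-r->1 2-p->2
1. fire R0 via {0↦0, 1↦2}  →  V:3 E:4  edges: 0-p->0 0-q->1 1-r->0 1-r->1
2. fire R0 via {0↦2, 1↦0}  →  V:3 E:3  edges: 0-q->1 1-r->0 1-r->1
final graph: no rule applies after step 2
NF nodes: {0:C, 1:A, 2:C}

Answer: 3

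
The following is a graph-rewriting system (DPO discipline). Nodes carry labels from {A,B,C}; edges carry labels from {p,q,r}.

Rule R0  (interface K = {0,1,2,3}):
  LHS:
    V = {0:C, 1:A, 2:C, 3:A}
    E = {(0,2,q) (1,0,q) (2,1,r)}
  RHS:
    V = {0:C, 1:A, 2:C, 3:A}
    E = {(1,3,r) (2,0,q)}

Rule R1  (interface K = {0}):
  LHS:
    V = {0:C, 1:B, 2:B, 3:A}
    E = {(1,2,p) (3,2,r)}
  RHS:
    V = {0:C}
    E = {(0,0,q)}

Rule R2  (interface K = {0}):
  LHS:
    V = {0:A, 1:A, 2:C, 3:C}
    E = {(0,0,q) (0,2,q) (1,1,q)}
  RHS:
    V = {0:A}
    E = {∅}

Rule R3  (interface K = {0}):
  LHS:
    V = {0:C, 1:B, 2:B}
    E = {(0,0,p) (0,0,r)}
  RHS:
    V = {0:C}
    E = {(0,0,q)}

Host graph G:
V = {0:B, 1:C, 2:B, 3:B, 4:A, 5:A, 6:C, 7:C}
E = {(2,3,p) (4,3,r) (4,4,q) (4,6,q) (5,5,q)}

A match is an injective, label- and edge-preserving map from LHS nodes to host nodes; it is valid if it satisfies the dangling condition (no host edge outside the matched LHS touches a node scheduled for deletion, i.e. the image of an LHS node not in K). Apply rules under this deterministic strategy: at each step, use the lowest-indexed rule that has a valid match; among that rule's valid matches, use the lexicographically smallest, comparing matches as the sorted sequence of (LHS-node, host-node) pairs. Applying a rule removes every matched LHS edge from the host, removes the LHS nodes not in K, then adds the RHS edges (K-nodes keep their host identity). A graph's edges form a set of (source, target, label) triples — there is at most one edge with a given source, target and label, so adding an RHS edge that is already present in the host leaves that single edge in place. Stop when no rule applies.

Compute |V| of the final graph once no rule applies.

Answer: 2

Derivation:
initial: |V|=8 |E|=5  E = 2-p->3 4-r->3 4-q->4 4-q->6 5-q->5
step 1: apply R2 at {0↦4, 1↦5, 2↦6, 3↦1}  → |V|=5 |E|=2  E = 2-p->3 4-r->3
step 2: apply R1 at {0↦7, 1↦2, 2↦3, 3↦4}  → |V|=2 |E|=1  E = 7-q->7
halt: no rule applies after step 2
NF nodes: {0:B, 7:C}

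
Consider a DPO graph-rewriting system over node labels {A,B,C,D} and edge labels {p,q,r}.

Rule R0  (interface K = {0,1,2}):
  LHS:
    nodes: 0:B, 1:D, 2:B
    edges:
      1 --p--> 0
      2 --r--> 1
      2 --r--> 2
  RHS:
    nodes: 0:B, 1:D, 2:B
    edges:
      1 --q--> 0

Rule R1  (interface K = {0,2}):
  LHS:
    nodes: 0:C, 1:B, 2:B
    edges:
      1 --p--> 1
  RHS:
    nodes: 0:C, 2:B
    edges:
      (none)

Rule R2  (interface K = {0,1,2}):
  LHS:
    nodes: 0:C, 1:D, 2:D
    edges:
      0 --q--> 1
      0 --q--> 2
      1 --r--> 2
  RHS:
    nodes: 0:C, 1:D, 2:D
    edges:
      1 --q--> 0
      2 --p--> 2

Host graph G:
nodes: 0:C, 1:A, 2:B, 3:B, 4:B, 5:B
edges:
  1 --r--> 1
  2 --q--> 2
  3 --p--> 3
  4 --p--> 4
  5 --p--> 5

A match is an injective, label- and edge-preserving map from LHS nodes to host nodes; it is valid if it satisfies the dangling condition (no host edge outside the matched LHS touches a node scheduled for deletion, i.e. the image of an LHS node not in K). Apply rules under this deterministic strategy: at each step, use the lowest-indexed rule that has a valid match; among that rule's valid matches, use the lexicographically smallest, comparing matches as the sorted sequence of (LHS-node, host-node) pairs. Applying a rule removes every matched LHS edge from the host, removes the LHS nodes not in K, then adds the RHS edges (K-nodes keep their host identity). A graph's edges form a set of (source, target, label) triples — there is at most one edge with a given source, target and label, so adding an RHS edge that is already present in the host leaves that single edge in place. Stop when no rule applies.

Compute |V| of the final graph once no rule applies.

initial: |V|=6 |E|=5  E = 1-r->1 2-q->2 3-p->3 4-p->4 5-p->5
step 1: apply R1 at {0↦0, 1↦3, 2↦2}  → |V|=5 |E|=4  E = 1-r->1 2-q->2 4-p->4 5-p->5
step 2: apply R1 at {0↦0, 1↦4, 2↦2}  → |V|=4 |E|=3  E = 1-r->1 2-q->2 5-p->5
step 3: apply R1 at {0↦0, 1↦5, 2↦2}  → |V|=3 |E|=2  E = 1-r->1 2-q->2
final graph: no rule applies after step 3
NF nodes: {0:C, 1:A, 2:B}

Answer: 3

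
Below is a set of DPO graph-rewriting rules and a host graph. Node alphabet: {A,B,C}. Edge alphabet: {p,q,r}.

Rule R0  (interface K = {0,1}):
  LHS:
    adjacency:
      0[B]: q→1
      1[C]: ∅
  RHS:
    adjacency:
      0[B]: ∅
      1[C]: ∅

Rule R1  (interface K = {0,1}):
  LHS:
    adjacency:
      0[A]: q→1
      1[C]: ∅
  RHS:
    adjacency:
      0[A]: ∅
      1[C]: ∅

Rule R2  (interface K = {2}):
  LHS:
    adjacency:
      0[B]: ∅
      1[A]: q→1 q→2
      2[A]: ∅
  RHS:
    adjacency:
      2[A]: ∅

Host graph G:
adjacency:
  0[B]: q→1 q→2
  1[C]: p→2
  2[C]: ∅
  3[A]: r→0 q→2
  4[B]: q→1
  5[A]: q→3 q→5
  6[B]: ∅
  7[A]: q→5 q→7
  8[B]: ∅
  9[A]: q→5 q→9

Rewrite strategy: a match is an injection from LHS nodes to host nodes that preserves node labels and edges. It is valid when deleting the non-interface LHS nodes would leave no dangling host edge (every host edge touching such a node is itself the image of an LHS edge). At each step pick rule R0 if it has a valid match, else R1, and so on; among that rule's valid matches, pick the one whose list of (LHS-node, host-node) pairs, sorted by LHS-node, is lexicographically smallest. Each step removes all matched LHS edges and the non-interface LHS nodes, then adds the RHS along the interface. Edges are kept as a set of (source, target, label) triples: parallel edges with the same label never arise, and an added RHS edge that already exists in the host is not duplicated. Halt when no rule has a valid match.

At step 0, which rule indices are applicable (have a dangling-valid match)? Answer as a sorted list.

Answer: [R0,R1,R2]

Derivation:
R0: 3 valid matches — {0↦0, 1↦1}, {0↦0, 1↦2}, {0↦4, 1↦1}
R1: 1 valid match — {0↦3, 1↦2}
R2: 4 valid matches — {0↦6, 1↦7, 2↦5}, {0↦6, 1↦9, 2↦5}, {0↦8, 1↦7, 2↦5} (+1 more)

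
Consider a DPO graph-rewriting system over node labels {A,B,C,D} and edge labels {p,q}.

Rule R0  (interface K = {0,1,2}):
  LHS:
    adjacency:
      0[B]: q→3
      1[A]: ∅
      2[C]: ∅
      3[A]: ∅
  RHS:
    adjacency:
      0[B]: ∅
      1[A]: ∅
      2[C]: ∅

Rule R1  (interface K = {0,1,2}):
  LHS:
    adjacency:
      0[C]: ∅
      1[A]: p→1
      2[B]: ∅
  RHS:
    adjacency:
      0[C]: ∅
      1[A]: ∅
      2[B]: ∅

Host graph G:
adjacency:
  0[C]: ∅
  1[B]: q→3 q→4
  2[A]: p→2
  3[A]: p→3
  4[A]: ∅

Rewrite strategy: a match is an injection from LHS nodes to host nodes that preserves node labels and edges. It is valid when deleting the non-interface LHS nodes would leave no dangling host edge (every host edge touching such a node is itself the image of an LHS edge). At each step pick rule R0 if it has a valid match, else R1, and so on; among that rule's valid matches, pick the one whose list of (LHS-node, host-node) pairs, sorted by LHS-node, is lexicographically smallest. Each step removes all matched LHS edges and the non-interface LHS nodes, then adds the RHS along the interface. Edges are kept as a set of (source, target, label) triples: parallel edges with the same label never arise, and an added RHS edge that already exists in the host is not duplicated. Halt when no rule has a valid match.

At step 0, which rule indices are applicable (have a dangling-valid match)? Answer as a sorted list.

R0: 2 valid matches — {0↦1, 1↦2, 2↦0, 3↦4}, {0↦1, 1↦3, 2↦0, 3↦4}
R1: 2 valid matches — {0↦0, 1↦2, 2↦1}, {0↦0, 1↦3, 2↦1}

Answer: [R0,R1]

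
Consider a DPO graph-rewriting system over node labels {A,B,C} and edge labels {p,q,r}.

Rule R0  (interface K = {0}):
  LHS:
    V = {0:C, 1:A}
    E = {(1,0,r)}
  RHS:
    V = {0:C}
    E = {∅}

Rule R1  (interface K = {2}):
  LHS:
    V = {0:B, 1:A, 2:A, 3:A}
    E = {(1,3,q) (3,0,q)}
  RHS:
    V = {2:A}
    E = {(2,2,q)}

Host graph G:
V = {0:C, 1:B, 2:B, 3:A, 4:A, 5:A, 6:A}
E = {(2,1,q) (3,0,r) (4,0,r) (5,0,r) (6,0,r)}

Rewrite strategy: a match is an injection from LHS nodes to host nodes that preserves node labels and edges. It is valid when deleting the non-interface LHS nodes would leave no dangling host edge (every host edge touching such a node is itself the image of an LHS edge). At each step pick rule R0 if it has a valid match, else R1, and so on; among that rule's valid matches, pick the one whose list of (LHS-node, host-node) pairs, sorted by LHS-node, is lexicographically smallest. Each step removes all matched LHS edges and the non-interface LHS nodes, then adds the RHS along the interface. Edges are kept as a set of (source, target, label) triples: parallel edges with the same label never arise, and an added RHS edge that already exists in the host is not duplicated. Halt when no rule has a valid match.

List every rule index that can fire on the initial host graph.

Answer: [R0]

Derivation:
R0: 4 valid matches — {0↦0, 1↦3}, {0↦0, 1↦4}, {0↦0, 1↦5} (+1 more)
R1: no valid match — LHS pattern not found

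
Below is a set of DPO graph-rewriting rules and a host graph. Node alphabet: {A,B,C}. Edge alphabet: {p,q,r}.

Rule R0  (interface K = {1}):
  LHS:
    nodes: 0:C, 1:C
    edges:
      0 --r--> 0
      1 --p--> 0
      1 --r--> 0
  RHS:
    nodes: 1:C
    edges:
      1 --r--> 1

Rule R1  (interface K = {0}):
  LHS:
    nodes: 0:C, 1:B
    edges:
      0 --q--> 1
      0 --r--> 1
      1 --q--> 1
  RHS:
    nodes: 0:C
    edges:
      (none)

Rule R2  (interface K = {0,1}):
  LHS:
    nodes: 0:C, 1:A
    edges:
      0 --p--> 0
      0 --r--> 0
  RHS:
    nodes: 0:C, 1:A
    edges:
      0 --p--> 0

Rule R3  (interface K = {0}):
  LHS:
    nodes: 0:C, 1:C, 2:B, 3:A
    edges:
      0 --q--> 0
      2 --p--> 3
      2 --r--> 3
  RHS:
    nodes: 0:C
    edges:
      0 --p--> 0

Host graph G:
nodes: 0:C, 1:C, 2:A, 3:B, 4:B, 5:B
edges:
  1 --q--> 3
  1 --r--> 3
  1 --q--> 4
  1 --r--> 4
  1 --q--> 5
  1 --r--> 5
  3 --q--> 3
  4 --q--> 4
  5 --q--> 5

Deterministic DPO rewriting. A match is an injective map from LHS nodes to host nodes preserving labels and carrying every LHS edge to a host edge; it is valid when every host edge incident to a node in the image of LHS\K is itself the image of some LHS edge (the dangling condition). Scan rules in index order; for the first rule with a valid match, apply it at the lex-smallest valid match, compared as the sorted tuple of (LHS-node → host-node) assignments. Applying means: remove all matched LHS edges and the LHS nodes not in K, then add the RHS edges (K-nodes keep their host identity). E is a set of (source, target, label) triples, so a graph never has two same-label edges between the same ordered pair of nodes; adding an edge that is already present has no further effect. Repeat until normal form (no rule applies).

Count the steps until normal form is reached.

initial: |V|=6 |E|=9  E = 1-q->3 1-r->3 1-q->4 1-r->4 1-q->5 1-r->5 3-q->3 4-q->4 5-q->5
step 1: apply R1 at {0↦1, 1↦3}  → |V|=5 |E|=6  E = 1-q->4 1-r->4 1-q->5 1-r->5 4-q->4 5-q->5
step 2: apply R1 at {0↦1, 1↦4}  → |V|=4 |E|=3  E = 1-q->5 1-r->5 5-q->5
step 3: apply R1 at {0↦1, 1↦5}  → |V|=3 |E|=0  E = ∅
final graph: no rule applies after step 3

Answer: 3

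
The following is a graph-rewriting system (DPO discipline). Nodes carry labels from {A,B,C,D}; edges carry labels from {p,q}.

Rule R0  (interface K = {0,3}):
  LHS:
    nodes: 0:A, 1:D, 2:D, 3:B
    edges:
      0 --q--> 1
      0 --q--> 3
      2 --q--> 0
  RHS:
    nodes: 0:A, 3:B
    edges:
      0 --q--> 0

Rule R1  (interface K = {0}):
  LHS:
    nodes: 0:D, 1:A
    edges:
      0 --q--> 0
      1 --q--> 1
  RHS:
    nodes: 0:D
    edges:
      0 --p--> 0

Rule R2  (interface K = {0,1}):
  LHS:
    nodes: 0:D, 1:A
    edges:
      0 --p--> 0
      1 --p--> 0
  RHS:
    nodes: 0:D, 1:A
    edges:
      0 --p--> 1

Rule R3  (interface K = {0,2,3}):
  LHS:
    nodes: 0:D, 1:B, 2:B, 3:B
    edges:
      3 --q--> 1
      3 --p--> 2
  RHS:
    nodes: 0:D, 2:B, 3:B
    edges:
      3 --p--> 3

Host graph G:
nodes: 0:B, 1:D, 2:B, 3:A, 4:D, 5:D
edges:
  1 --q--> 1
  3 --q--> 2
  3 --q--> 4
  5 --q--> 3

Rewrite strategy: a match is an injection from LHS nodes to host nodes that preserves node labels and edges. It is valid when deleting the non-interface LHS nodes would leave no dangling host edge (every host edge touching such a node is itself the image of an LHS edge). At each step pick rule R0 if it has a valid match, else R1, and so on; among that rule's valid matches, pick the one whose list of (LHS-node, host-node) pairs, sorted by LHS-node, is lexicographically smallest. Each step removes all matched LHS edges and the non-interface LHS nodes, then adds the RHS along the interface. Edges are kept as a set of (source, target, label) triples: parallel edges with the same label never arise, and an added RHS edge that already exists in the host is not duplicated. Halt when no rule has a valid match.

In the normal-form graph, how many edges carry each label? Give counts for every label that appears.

[0] host  ⇒  6 nodes, 4 edges  {1-q->1 3-q->2 3-q->4 5-q->3}
[1] R0 @ {0↦3, 1↦4, 2↦5, 3↦2}  ⇒  4 nodes, 2 edges  {1-q->1 3-q->3}
[2] R1 @ {0↦1, 1↦3}  ⇒  3 nodes, 1 edges  {1-p->1}
halt: no rule applies after step 2
NF edges: [(1, 1, 'p')]

Answer: p:1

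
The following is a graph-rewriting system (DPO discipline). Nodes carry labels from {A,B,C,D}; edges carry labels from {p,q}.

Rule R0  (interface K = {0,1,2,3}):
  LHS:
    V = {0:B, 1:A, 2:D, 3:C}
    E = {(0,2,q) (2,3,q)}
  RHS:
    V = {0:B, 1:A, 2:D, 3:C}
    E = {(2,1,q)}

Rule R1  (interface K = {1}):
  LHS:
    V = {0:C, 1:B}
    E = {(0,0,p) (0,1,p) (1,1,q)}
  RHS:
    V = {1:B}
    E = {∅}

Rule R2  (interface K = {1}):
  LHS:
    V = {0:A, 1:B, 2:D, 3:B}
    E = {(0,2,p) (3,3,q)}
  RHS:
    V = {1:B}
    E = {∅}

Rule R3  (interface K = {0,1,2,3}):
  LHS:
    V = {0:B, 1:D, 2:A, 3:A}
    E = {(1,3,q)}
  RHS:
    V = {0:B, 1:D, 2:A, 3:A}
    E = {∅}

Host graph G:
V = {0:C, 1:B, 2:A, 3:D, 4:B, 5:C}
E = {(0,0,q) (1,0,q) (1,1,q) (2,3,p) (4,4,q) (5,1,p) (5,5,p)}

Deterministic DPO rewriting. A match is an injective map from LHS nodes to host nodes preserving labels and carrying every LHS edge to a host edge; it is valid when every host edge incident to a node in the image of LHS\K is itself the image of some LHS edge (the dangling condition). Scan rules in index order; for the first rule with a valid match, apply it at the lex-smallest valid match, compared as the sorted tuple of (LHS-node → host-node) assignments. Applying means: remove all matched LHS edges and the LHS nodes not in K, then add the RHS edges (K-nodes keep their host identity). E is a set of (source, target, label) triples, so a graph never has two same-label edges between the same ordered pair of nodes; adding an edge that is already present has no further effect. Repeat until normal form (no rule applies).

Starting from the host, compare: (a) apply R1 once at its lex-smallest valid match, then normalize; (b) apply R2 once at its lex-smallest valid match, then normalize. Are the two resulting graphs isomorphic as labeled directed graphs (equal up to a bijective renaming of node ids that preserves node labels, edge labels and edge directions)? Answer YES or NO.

Answer: YES

Rewrite trace:
branch R1-first: apply at {0↦5, 1↦1} → |E|=4, then 1 more step(s) → NF |V|=2 |E|=2 V={0:C, 1:B} E=0-q->0 1-q->0
branch R2-first: apply at {0↦2, 1↦1, 2↦3, 3↦4} → |E|=5, then 1 more step(s) → NF |V|=2 |E|=2 V={0:C, 1:B} E=0-q->0 1-q->0
graphs isomorphic (equal up to label-preserving node renaming)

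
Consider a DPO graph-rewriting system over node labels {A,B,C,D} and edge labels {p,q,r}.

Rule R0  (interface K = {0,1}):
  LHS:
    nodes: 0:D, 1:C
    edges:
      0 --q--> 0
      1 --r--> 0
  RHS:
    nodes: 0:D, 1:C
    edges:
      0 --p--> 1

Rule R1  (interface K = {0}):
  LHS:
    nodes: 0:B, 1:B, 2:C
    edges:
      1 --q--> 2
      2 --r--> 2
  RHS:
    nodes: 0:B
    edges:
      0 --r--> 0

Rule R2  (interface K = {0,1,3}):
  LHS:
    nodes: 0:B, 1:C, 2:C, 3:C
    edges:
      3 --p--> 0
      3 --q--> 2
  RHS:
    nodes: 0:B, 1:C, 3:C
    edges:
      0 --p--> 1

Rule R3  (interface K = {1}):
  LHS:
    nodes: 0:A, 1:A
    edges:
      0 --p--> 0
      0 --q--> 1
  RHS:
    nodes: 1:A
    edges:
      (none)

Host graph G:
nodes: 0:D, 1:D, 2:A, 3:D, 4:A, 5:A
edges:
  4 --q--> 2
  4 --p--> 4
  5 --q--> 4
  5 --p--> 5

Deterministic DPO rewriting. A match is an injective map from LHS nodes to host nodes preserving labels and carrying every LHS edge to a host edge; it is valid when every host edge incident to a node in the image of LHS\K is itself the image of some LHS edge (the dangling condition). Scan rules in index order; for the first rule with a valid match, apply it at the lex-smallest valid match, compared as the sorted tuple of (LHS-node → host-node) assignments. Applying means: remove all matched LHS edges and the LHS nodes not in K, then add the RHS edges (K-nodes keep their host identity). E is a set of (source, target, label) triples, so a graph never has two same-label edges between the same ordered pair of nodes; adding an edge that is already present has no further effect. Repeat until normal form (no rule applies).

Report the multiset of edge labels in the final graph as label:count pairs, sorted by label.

[0] host  ⇒  6 nodes, 4 edges  {4-q->2 4-p->4 5-q->4 5-p->5}
[1] R3 @ {0↦5, 1↦4}  ⇒  5 nodes, 2 edges  {4-q->2 4-p->4}
[2] R3 @ {0↦4, 1↦2}  ⇒  4 nodes, 0 edges  {∅}
normal form: no rule applies after step 2
NF edges: []

Answer: (no edges)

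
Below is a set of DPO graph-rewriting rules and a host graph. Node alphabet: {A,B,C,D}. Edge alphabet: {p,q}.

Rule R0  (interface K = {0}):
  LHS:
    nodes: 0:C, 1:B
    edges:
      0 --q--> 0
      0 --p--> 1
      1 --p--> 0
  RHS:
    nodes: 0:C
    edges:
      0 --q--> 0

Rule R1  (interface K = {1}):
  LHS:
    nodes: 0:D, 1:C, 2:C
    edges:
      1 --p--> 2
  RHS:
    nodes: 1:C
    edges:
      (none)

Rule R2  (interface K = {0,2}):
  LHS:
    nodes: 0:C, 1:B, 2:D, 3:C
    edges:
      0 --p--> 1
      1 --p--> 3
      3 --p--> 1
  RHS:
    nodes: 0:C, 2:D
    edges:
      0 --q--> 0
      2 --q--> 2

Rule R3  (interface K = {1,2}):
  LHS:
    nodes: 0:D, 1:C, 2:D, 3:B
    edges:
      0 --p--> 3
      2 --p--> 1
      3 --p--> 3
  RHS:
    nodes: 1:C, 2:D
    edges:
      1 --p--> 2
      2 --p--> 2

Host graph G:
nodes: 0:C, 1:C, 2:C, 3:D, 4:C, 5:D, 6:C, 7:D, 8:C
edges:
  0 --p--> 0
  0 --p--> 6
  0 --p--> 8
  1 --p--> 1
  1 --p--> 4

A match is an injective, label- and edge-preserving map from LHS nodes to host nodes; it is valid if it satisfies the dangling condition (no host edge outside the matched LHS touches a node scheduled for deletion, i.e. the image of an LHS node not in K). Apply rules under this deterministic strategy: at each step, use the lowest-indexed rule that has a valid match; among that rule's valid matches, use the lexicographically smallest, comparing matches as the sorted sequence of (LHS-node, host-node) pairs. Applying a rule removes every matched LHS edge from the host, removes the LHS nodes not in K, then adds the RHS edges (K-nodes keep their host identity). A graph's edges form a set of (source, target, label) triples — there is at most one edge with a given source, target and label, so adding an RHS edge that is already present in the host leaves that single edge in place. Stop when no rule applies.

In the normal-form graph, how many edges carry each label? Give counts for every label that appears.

Answer: p:2

Rewrite trace:
initial: |V|=9 |E|=5  E = 0-p->0 0-p->6 0-p->8 1-p->1 1-p->4
step 1: apply R1 at {0↦3, 1↦0, 2↦6}  → |V|=7 |E|=4  E = 0-p->0 0-p->8 1-p->1 1-p->4
step 2: apply R1 at {0↦5, 1↦0, 2↦8}  → |V|=5 |E|=3  E = 0-p->0 1-p->1 1-p->4
step 3: apply R1 at {0↦7, 1↦1, 2↦4}  → |V|=3 |E|=2  E = 0-p->0 1-p->1
final graph: no rule applies after step 3
NF edges: [(0, 0, 'p'), (1, 1, 'p')]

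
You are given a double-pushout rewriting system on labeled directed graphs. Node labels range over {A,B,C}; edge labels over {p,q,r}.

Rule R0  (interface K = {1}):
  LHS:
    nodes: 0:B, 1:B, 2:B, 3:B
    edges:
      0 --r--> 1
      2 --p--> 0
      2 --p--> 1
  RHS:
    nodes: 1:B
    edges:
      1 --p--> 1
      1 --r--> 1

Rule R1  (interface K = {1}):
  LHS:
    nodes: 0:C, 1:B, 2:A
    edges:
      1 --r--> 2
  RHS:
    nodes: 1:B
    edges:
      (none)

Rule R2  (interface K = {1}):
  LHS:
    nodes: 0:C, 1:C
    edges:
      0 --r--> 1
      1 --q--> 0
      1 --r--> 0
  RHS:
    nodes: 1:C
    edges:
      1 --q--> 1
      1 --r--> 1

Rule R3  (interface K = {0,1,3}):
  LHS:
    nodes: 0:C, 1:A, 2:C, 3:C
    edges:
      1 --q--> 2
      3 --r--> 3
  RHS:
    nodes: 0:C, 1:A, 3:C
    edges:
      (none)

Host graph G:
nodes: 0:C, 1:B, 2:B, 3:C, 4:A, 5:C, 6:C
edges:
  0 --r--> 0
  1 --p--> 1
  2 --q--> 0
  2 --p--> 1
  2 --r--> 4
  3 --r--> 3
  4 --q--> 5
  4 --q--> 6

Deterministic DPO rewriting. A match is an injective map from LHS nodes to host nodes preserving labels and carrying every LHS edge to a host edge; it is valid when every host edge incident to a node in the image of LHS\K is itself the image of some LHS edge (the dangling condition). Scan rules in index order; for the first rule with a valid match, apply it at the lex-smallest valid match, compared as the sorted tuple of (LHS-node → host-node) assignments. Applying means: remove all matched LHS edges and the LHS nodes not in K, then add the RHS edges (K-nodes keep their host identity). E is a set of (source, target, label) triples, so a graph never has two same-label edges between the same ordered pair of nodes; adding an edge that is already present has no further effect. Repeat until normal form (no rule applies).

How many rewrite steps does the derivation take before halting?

Answer: 3

Steps:
start.  V:7 E:8  edges: 0-r->0 1-p->1 2-q->0 2-p->1 2-r->4 3-r->3 4-q->5 4-q->6
1. fire R3 via {0↦0, 1↦4, 2↦5, 3↦3}  →  V:6 E:6  edges: 0-r->0 1-p->1 2-q->0 2-p->1 2-r->4 4-q->6
2. fire R3 via {0↦3, 1↦4, 2↦6, 3↦0}  →  V:5 E:4  edges: 1-p->1 2-q->0 2-p->1 2-r->4
3. fire R1 via {0↦3, 1↦2, 2↦4}  →  V:3 E:3  edges: 1-p->1 2-q->0 2-p->1
final graph: no rule applies after step 3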